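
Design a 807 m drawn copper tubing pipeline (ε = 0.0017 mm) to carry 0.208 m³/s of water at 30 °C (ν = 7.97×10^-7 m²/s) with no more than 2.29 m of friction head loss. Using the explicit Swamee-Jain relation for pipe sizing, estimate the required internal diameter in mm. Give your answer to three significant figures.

D ≈ 439 mm

Swamee-Jain (Type III): D = 0.66·[ε^1.25·(LQ²/(gh_f))^4.75 + ν·Q^9.4·(L/(gh_f))^5.2]^0.04
LQ²/(gh_f) = 1.554; L/(gh_f) = 35.92
Term 1 = ε^1.25·(…)^4.75 = 4.99×10^-7; Term 2 = ν·Q^9.4·(…)^5.2 = 3.79×10^-5
D = 0.66·(4.99×10^-7 + 3.79×10^-5)^0.04 = 0.4395 m = 439 mm
Check: V = 1.37 m/s, Re = 7.56×10^5, f = 0.01225, h_f = 2.16 m ≈ 2.29 m ✓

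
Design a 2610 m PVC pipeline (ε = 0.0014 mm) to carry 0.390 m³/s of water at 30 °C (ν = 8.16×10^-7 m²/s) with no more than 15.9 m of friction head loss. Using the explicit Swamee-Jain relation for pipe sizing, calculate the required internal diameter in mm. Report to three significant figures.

Swamee-Jain (Type III): D = 0.66·[ε^1.25·(LQ²/(gh_f))^4.75 + ν·Q^9.4·(L/(gh_f))^5.2]^0.04
LQ²/(gh_f) = 2.545; L/(gh_f) = 16.73
Term 1 = ε^1.25·(…)^4.75 = 4.07×10^-6; Term 2 = ν·Q^9.4·(…)^5.2 = 2.69×10^-4
D = 0.66·(4.07×10^-6 + 2.69×10^-4)^0.04 = 0.4754 m = 475 mm
Check: V = 2.20 m/s, Re = 1.28×10^6, f = 0.01123, h_f = 15.2 m ≈ 15.9 m ✓

D ≈ 475 mm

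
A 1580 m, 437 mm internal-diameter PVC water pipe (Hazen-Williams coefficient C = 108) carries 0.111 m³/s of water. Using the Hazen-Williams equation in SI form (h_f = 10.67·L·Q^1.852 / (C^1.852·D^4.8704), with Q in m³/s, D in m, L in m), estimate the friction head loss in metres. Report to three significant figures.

h_f ≈ 2.78 m

h_f = 10.67·1580·0.111^1.852 / (108^1.852·0.437^4.8704) = 2.779 m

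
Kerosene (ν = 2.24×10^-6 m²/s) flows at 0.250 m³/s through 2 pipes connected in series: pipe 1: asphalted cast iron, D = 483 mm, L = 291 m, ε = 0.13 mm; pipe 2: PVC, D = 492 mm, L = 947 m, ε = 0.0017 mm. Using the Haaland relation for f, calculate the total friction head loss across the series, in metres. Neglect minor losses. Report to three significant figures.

H ≈ 3.40 m

Pipe 1: V = 1.364 m/s, Re = 2.94×10^5, ε/D = 2.69×10^-4, f = 0.01661, h_1 = f(L/D)V²/2g = 0.9498 m
Pipe 2: V = 1.315 m/s, Re = 2.89×10^5, ε/D = 3.46×10^-6, f = 0.01447, h_2 = f(L/D)V²/2g = 2.455 m
Series → Q common, losses add: H = Σh = 3.405 m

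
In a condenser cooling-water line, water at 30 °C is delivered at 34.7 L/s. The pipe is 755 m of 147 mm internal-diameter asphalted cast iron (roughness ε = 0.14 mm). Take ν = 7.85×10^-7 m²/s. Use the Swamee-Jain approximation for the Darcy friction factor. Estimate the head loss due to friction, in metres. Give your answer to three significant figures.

V = 4Q/(πD²) = 4·0.0347/(π·0.147²) = 2.045 m/s
Re = VD/ν = 2.045·0.147/7.85×10^-7 = 3.83×10^5 → turbulent
ε/D = 0.14/147 = 9.52×10^-4
Swamee-Jain: f = 0.02033
h_f = f(L/D)V²/(2g) = 0.02033·(755/0.147)·2.045²/(2·9.81) = 22.25 m

h_f ≈ 22.3 m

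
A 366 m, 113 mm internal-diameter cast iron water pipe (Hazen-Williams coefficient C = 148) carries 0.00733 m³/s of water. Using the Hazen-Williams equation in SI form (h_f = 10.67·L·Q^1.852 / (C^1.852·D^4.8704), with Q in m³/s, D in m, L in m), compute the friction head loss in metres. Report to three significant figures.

h_f = 10.67·366·0.00733^1.852 / (148^1.852·0.113^4.8704) = 1.700 m

h_f ≈ 1.70 m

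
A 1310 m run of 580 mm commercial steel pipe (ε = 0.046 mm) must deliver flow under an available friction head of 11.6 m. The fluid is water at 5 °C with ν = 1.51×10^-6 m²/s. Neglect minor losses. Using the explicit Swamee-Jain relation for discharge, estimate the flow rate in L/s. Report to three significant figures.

Q ≈ 734 L/s

Swamee-Jain (Type II): Q = -0.965·√(gD⁵h_f/L)·ln[ε/(3.7D) + √(3.17ν²L/(gD³h_f))]
√(gD⁵h_f/L) = √(9.81·0.580⁵·11.6/1310) = 0.07551
ε/(3.7D) = 2.14×10^-5; √(3.17ν²L/(gD³h_f)) = 2.07×10^-5
Q = -0.965·0.07551·ln(4.209×10^-5) = 0.7342 m³/s
Check: V = 2.78 m/s, Re = 1.07×10^6, f = 0.01311, h_f = 11.7 m ≈ 11.6 m ✓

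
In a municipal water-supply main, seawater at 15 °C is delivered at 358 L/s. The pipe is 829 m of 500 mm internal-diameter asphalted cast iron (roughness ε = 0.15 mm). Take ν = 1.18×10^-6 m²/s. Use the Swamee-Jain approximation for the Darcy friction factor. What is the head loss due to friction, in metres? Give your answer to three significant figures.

V = 4Q/(πD²) = 4·0.358/(π·0.500²) = 1.823 m/s
Re = VD/ν = 1.823·0.500/1.18×10^-6 = 7.73×10^5 → turbulent
ε/D = 0.15/500 = 3.00×10^-4
Swamee-Jain: f = 0.01595
h_f = f(L/D)V²/(2g) = 0.01595·(829/0.500)·1.823²/(2·9.81) = 4.481 m

h_f ≈ 4.48 m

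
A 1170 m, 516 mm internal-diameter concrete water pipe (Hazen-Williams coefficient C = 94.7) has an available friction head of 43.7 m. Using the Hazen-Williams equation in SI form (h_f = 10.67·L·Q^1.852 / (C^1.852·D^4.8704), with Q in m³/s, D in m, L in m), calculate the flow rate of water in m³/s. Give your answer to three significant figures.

Rearranging: Q = [h_f·C^1.852·D^4.8704 / (10.67·L)]^(1/1.852)
Q = [43.7·94.7^1.852·0.516^4.8704 / (10.67·1170)]^0.540 = 0.7845 m³/s

Q ≈ 0.785 m³/s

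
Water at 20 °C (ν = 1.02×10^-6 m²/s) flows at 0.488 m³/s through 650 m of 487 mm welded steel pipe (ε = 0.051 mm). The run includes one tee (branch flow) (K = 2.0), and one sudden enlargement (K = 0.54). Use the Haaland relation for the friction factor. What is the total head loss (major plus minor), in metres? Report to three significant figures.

V = 4Q/(πD²) = 2.620 m/s; V²/2g = 0.3498 m
Re = 1.25×10^6, ε/D = 1.05×10^-4 → f = 0.01318 (Haaland)
Major: h_f = f(L/D)·V²/2g = 0.01318·1335·0.3498 = 6.152 m
Minor: ΣK = 2.54; h_m = ΣK·V²/2g = 0.8885 m
Total H_L = 6.152 + 0.8885 = 7.041 m

H_L ≈ 7.04 m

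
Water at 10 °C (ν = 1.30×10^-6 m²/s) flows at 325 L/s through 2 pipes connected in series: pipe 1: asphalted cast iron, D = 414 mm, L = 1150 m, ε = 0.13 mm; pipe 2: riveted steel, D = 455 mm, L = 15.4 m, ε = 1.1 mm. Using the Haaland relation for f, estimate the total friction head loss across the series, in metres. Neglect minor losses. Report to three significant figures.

Pipe 1: V = 2.414 m/s, Re = 7.69×10^5, ε/D = 3.14×10^-4, f = 0.01590, h_1 = f(L/D)V²/2g = 13.12 m
Pipe 2: V = 1.999 m/s, Re = 7.00×10^5, ε/D = 0.00242, f = 0.02490, h_2 = f(L/D)V²/2g = 0.1716 m
Series → Q common, losses add: H = Σh = 13.29 m

H ≈ 13.3 m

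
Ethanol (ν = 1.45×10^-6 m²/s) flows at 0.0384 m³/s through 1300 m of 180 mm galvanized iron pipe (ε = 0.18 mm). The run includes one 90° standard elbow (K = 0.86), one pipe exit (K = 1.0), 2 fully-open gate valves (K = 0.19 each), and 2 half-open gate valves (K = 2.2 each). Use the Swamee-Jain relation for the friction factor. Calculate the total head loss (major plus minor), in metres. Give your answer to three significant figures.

V = 4Q/(πD²) = 1.509 m/s; V²/2g = 0.1161 m
Re = 1.87×10^5, ε/D = 0.00100 → f = 0.02128 (Swamee-Jain)
Major: h_f = f(L/D)·V²/2g = 0.02128·7222·0.1161 = 17.84 m
Minor: ΣK = 6.64; h_m = ΣK·V²/2g = 0.7707 m
Total H_L = 17.84 + 0.7707 = 18.61 m

H_L ≈ 18.6 m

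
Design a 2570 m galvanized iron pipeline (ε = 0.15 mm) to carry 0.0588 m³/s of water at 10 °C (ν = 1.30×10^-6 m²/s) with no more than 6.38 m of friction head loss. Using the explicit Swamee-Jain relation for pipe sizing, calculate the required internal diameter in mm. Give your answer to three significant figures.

D ≈ 298 mm

Swamee-Jain (Type III): D = 0.66·[ε^1.25·(LQ²/(gh_f))^4.75 + ν·Q^9.4·(L/(gh_f))^5.2]^0.04
LQ²/(gh_f) = 0.1420; L/(gh_f) = 41.06
Term 1 = ε^1.25·(…)^4.75 = 1.56×10^-9; Term 2 = ν·Q^9.4·(…)^5.2 = 8.63×10^-10
D = 0.66·(1.56×10^-9 + 8.63×10^-10)^0.04 = 0.2985 m = 298 mm
Check: V = 0.840 m/s, Re = 1.93×10^5, f = 0.01901, h_f = 5.89 m ≈ 6.38 m ✓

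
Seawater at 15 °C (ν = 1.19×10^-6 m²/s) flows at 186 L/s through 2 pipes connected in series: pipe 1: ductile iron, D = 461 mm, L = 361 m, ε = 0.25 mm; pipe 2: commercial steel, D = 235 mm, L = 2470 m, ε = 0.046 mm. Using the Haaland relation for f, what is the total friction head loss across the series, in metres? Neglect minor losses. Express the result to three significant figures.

Pipe 1: V = 1.114 m/s, Re = 4.32×10^5, ε/D = 5.42×10^-4, f = 0.01796, h_1 = f(L/D)V²/2g = 0.8900 m
Pipe 2: V = 4.288 m/s, Re = 8.47×10^5, ε/D = 1.96×10^-4, f = 0.01469, h_2 = f(L/D)V²/2g = 144.7 m
Series → Q common, losses add: H = Σh = 145.6 m

H ≈ 146 m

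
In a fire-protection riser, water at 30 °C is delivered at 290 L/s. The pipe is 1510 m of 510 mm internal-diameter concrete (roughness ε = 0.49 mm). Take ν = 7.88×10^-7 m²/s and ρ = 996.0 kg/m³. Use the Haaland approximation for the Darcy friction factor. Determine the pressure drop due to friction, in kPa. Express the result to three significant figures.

V = 4Q/(πD²) = 4·0.290/(π·0.510²) = 1.420 m/s
Re = VD/ν = 1.420·0.510/7.88×10^-7 = 9.19×10^5 → turbulent
ε/D = 0.49/510 = 9.61×10^-4
Haaland: f = 0.01978
h_f = f(L/D)V²/(2g) = 0.01978·(1510/0.510)·1.420²/(2·9.81) = 6.016 m
Δp = ρg·h_f = 996.0·9.81·6.016 = 58.78 kPa

Δp ≈ 58.8 kPa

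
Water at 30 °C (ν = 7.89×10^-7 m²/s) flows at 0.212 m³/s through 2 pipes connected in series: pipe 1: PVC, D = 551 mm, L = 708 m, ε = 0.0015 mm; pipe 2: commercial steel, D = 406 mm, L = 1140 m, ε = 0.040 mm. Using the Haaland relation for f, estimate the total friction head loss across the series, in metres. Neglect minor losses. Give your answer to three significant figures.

Pipe 1: V = 0.8891 m/s, Re = 6.21×10^5, ε/D = 2.72×10^-6, f = 0.01261, h_1 = f(L/D)V²/2g = 0.6526 m
Pipe 2: V = 1.638 m/s, Re = 8.43×10^5, ε/D = 9.85×10^-5, f = 0.01350, h_2 = f(L/D)V²/2g = 5.181 m
Series → Q common, losses add: H = Σh = 5.834 m

H ≈ 5.83 m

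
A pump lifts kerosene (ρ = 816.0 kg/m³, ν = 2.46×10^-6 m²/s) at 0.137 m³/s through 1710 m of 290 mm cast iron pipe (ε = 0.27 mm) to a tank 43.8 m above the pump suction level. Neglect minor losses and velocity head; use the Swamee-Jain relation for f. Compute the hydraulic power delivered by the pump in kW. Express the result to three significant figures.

V = 4Q/(πD²) = 2.074 m/s; Re = 2.45×10^5; ε/D = 9.31×10^-4; f = 0.02067
h_f = f(L/D)V²/2g = 26.72 m
Total head H = z + h_f = 43.8 + 26.72 = 70.52 m
P_hyd = ρgQH = 816.0·9.81·0.137·70.52 = 77.34 kW

P_hyd ≈ 77.3 kW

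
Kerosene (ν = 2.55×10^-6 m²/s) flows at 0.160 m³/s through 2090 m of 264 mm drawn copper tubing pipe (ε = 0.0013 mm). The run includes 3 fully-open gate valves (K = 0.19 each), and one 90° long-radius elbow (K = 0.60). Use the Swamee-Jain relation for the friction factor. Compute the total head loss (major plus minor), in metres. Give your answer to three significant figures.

H_L ≈ 50.2 m

V = 4Q/(πD²) = 2.923 m/s; V²/2g = 0.4355 m
Re = 3.03×10^5, ε/D = 4.92×10^-6 → f = 0.01441 (Swamee-Jain)
Major: h_f = f(L/D)·V²/2g = 0.01441·7917·0.4355 = 49.67 m
Minor: ΣK = 1.17; h_m = ΣK·V²/2g = 0.5095 m
Total H_L = 49.67 + 0.5095 = 50.18 m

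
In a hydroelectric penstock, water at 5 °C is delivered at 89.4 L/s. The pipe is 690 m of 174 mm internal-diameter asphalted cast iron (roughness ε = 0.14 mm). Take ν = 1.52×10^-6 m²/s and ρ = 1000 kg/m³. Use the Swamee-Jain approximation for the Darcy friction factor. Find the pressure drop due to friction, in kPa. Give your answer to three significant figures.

V = 4Q/(πD²) = 4·0.0894/(π·0.174²) = 3.760 m/s
Re = VD/ν = 3.760·0.174/1.52×10^-6 = 4.30×10^5 → turbulent
ε/D = 0.14/174 = 8.05×10^-4
Swamee-Jain: f = 0.01956
h_f = f(L/D)V²/(2g) = 0.01956·(690/0.174)·3.760²/(2·9.81) = 55.89 m
Δp = ρg·h_f = 1000·9.81·55.89 = 548.3 kPa

Δp ≈ 548 kPa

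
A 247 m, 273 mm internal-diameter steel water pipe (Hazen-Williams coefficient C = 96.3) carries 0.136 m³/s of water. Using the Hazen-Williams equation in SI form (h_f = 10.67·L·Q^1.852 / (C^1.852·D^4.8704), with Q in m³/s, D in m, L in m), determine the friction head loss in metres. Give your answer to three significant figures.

h_f = 10.67·247·0.136^1.852 / (96.3^1.852·0.273^4.8704) = 7.738 m

h_f ≈ 7.74 m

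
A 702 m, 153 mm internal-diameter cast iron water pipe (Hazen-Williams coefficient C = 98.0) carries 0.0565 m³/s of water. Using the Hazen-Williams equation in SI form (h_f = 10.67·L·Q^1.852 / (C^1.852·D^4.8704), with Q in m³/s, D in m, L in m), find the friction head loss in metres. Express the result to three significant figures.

h_f ≈ 70.2 m

h_f = 10.67·702·0.0565^1.852 / (98.0^1.852·0.153^4.8704) = 70.21 m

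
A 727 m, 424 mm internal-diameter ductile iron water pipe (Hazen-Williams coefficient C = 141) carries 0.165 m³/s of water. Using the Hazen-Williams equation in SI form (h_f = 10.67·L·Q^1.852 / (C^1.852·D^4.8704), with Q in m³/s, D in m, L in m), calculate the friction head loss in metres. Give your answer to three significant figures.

h_f ≈ 1.88 m

h_f = 10.67·727·0.165^1.852 / (141^1.852·0.424^4.8704) = 1.884 m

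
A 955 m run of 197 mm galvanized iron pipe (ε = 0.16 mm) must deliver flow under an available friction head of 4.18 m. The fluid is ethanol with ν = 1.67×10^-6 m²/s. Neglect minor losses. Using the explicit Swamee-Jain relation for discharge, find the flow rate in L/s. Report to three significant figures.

Q ≈ 27.1 L/s

Swamee-Jain (Type II): Q = -0.965·√(gD⁵h_f/L)·ln[ε/(3.7D) + √(3.17ν²L/(gD³h_f))]
√(gD⁵h_f/L) = √(9.81·0.197⁵·4.18/955) = 0.003569
ε/(3.7D) = 2.20×10^-4; √(3.17ν²L/(gD³h_f)) = 1.64×10^-4
Q = -0.965·0.003569·ln(3.836×10^-4) = 0.02709 m³/s
Check: V = 0.889 m/s, Re = 1.05×10^5, f = 0.02156, h_f = 4.21 m ≈ 4.18 m ✓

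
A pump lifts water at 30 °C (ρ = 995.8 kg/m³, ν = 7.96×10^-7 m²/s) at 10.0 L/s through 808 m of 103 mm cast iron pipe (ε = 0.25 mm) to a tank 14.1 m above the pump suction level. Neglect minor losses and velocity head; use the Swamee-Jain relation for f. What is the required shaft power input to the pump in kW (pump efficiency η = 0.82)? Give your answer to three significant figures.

V = 4Q/(πD²) = 1.200 m/s; Re = 1.55×10^5; ε/D = 0.00243; f = 0.02587
h_f = f(L/D)V²/2g = 14.90 m
Total head H = z + h_f = 14.1 + 14.90 = 29.00 m
P_hyd = ρgQH = 995.8·9.81·0.0100·29.00 = 2.833 kW
P_shaft = P_hyd/η = 2.833/0.82 = 3.454 kW

P_shaft ≈ 3.45 kW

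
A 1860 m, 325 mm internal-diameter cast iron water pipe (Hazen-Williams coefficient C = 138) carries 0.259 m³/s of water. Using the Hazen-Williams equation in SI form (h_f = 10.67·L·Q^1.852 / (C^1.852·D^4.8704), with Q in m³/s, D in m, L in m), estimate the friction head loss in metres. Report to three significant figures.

h_f = 10.67·1860·0.259^1.852 / (138^1.852·0.325^4.8704) = 42.21 m

h_f ≈ 42.2 m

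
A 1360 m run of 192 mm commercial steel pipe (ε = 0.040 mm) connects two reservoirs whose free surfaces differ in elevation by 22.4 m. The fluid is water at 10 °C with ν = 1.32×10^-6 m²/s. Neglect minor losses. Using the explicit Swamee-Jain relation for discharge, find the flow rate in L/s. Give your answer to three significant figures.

Swamee-Jain (Type II): Q = -0.965·√(gD⁵h_f/L)·ln[ε/(3.7D) + √(3.17ν²L/(gD³h_f))]
√(gD⁵h_f/L) = √(9.81·0.192⁵·22.4/1360) = 0.006493
ε/(3.7D) = 5.63×10^-5; √(3.17ν²L/(gD³h_f)) = 6.95×10^-5
Q = -0.965·0.006493·ln(1.258×10^-4) = 0.05627 m³/s
Check: V = 1.94 m/s, Re = 2.83×10^5, f = 0.01648, h_f = 22.5 m ≈ 22.4 m ✓

Q ≈ 56.3 L/s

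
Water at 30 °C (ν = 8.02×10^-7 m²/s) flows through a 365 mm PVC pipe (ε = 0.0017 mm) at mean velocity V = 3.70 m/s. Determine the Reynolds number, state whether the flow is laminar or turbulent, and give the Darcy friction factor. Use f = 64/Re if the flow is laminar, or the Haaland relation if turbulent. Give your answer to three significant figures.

Re ≈ 1.68×10^6; turbulent; f ≈ 0.0107

Re = VD/ν = 3.700·0.365/8.02×10^-7 = 1.68×10^6
Re > 4000 → turbulent; ε/D = 4.66×10^-6
Haaland: f = 0.01075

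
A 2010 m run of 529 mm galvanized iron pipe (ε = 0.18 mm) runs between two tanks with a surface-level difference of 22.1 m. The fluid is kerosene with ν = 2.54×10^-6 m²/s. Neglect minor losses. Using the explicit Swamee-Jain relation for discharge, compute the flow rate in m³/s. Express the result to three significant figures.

Q ≈ 0.578 m³/s

Swamee-Jain (Type II): Q = -0.965·√(gD⁵h_f/L)·ln[ε/(3.7D) + √(3.17ν²L/(gD³h_f))]
√(gD⁵h_f/L) = √(9.81·0.529⁵·22.1/2010) = 0.06685
ε/(3.7D) = 9.20×10^-5; √(3.17ν²L/(gD³h_f)) = 3.58×10^-5
Q = -0.965·0.06685·ln(1.278×10^-4) = 0.5783 m³/s
Check: V = 2.63 m/s, Re = 5.48×10^5, f = 0.01659, h_f = 22.2 m ≈ 22.1 m ✓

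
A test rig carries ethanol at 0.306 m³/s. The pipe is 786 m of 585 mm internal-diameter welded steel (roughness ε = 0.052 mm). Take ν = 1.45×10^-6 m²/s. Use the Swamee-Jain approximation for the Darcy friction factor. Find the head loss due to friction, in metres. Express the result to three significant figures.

h_f ≈ 1.29 m

V = 4Q/(πD²) = 4·0.306/(π·0.585²) = 1.138 m/s
Re = VD/ν = 1.138·0.585/1.45×10^-6 = 4.59×10^5 → turbulent
ε/D = 0.052/585 = 8.89×10^-5
Swamee-Jain: f = 0.01448
h_f = f(L/D)V²/(2g) = 0.01448·(786/0.585)·1.138²/(2·9.81) = 1.286 m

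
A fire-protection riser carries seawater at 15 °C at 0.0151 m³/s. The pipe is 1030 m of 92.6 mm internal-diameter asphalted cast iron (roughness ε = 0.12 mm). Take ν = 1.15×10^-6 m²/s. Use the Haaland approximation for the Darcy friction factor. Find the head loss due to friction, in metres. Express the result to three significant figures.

h_f ≈ 63.1 m

V = 4Q/(πD²) = 4·0.0151/(π·0.0926²) = 2.242 m/s
Re = VD/ν = 2.242·0.0926/1.15×10^-6 = 1.81×10^5 → turbulent
ε/D = 0.12/92.6 = 0.00130
Haaland: f = 0.02213
h_f = f(L/D)V²/(2g) = 0.02213·(1030/0.0926)·2.242²/(2·9.81) = 63.07 m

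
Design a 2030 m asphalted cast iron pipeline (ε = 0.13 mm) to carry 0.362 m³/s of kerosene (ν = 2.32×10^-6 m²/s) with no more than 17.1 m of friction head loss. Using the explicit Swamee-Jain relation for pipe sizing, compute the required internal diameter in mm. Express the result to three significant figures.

Swamee-Jain (Type III): D = 0.66·[ε^1.25·(LQ²/(gh_f))^4.75 + ν·Q^9.4·(L/(gh_f))^5.2]^0.04
LQ²/(gh_f) = 1.586; L/(gh_f) = 12.10
Term 1 = ε^1.25·(…)^4.75 = 1.24×10^-4; Term 2 = ν·Q^9.4·(…)^5.2 = 7.05×10^-5
D = 0.66·(1.24×10^-4 + 7.05×10^-5)^0.04 = 0.4689 m = 469 mm
Check: V = 2.10 m/s, Re = 4.24×10^5, f = 0.01639, h_f = 15.9 m ≈ 17.1 m ✓

D ≈ 469 mm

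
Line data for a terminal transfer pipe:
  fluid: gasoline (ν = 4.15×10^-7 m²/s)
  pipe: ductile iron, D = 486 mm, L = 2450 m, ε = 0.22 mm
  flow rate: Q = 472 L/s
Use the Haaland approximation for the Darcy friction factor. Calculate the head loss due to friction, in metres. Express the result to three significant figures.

h_f ≈ 27.5 m

V = 4Q/(πD²) = 4·0.472/(π·0.486²) = 2.544 m/s
Re = VD/ν = 2.544·0.486/4.15×10^-7 = 2.98×10^6 → turbulent
ε/D = 0.22/486 = 4.53×10^-4
Haaland: f = 0.01653
h_f = f(L/D)V²/(2g) = 0.01653·(2450/0.486)·2.544²/(2·9.81) = 27.49 m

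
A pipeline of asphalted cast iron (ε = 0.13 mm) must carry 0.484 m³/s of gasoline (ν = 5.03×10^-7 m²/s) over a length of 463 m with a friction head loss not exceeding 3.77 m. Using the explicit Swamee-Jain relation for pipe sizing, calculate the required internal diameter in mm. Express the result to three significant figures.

D ≈ 520 mm

Swamee-Jain (Type III): D = 0.66·[ε^1.25·(LQ²/(gh_f))^4.75 + ν·Q^9.4·(L/(gh_f))^5.2]^0.04
LQ²/(gh_f) = 2.933; L/(gh_f) = 12.52
Term 1 = ε^1.25·(…)^4.75 = 0.00230; Term 2 = ν·Q^9.4·(…)^5.2 = 2.80×10^-4
D = 0.66·(0.00230 + 2.80×10^-4)^0.04 = 0.5200 m = 520 mm
Check: V = 2.28 m/s, Re = 2.36×10^6, f = 0.01482, h_f = 3.49 m ≈ 3.77 m ✓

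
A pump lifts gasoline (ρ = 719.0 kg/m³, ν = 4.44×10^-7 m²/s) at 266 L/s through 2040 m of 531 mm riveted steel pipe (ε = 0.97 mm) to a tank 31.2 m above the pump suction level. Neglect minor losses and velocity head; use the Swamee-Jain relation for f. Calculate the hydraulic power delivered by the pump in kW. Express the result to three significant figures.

V = 4Q/(πD²) = 1.201 m/s; Re = 1.44×10^6; ε/D = 0.00183; f = 0.02307
h_f = f(L/D)V²/2g = 6.516 m
Total head H = z + h_f = 31.2 + 6.516 = 37.72 m
P_hyd = ρgQH = 719.0·9.81·0.266·37.72 = 70.76 kW

P_hyd ≈ 70.8 kW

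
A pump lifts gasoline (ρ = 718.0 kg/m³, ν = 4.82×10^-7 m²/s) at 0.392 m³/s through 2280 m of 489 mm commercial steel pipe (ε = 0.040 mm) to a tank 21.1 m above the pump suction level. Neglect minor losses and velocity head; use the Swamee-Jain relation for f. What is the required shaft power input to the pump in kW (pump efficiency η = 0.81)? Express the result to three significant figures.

V = 4Q/(πD²) = 2.087 m/s; Re = 2.12×10^6; ε/D = 8.18×10^-5; f = 0.01250
h_f = f(L/D)V²/2g = 12.94 m
Total head H = z + h_f = 21.1 + 12.94 = 34.04 m
P_hyd = ρgQH = 718.0·9.81·0.392·34.04 = 94.00 kW
P_shaft = P_hyd/η = 94.00/0.81 = 116.0 kW

P_shaft ≈ 116 kW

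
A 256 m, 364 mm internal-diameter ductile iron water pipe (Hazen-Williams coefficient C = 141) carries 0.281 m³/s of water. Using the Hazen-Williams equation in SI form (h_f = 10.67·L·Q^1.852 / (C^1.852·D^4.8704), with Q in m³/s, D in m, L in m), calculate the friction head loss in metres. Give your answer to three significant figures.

h_f = 10.67·256·0.281^1.852 / (141^1.852·0.364^4.8704) = 3.738 m

h_f ≈ 3.74 m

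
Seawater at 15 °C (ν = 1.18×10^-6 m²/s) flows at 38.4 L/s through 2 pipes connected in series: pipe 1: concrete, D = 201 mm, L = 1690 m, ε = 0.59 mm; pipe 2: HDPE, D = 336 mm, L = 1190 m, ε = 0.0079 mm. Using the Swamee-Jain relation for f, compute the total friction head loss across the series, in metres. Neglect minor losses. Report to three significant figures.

H ≈ 17.4 m

Pipe 1: V = 1.210 m/s, Re = 2.06×10^5, ε/D = 0.00294, f = 0.02685, h_1 = f(L/D)V²/2g = 16.85 m
Pipe 2: V = 0.4331 m/s, Re = 1.23×10^5, ε/D = 2.35×10^-5, f = 0.01727, h_2 = f(L/D)V²/2g = 0.5846 m
Series → Q common, losses add: H = Σh = 17.43 m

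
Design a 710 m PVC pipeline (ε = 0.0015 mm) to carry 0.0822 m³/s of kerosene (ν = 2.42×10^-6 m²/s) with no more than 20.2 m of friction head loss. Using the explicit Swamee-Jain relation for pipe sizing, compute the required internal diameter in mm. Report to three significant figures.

D ≈ 201 mm

Swamee-Jain (Type III): D = 0.66·[ε^1.25·(LQ²/(gh_f))^4.75 + ν·Q^9.4·(L/(gh_f))^5.2]^0.04
LQ²/(gh_f) = 0.02421; L/(gh_f) = 3.583
Term 1 = ε^1.25·(…)^4.75 = 1.11×10^-15; Term 2 = ν·Q^9.4·(…)^5.2 = 1.16×10^-13
D = 0.66·(1.11×10^-15 + 1.16×10^-13)^0.04 = 0.2006 m = 201 mm
Check: V = 2.60 m/s, Re = 2.16×10^5, f = 0.01538, h_f = 18.8 m ≈ 20.2 m ✓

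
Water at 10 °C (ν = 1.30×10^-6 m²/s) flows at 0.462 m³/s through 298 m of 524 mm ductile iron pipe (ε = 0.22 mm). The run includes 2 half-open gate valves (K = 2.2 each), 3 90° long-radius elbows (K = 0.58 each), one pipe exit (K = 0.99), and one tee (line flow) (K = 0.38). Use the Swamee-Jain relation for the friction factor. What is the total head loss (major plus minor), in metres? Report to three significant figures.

V = 4Q/(πD²) = 2.142 m/s; V²/2g = 0.2339 m
Re = 8.64×10^5, ε/D = 4.20×10^-4 → f = 0.01682 (Swamee-Jain)
Major: h_f = f(L/D)·V²/2g = 0.01682·568.7·0.2339 = 2.238 m
Minor: ΣK = 7.51; h_m = ΣK·V²/2g = 1.757 m
Total H_L = 2.238 + 1.757 = 3.994 m

H_L ≈ 3.99 m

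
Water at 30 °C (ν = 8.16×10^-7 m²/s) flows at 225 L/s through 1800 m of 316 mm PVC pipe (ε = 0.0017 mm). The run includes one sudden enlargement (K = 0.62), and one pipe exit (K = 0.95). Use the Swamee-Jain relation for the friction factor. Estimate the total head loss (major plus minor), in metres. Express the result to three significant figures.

H_L ≈ 28.3 m

V = 4Q/(πD²) = 2.869 m/s; V²/2g = 0.4195 m
Re = 1.11×10^6, ε/D = 5.38×10^-6 → f = 0.01155 (Swamee-Jain)
Major: h_f = f(L/D)·V²/2g = 0.01155·5696·0.4195 = 27.59 m
Minor: ΣK = 1.57; h_m = ΣK·V²/2g = 0.6586 m
Total H_L = 27.59 + 0.6586 = 28.25 m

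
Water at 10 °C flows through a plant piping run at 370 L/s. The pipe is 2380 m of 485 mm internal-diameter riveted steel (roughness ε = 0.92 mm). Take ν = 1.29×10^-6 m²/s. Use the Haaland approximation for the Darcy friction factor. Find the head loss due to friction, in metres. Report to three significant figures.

h_f ≈ 23.4 m

V = 4Q/(πD²) = 4·0.370/(π·0.485²) = 2.003 m/s
Re = VD/ν = 2.003·0.485/1.29×10^-6 = 7.53×10^5 → turbulent
ε/D = 0.92/485 = 0.00190
Haaland: f = 0.02336
h_f = f(L/D)V²/(2g) = 0.02336·(2380/0.485)·2.003²/(2·9.81) = 23.44 m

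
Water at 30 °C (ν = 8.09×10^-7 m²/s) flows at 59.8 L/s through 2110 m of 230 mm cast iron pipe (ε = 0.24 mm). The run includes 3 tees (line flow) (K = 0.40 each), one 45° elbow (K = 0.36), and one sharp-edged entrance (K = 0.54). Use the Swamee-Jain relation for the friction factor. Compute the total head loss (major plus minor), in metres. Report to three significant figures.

H_L ≈ 20.2 m

V = 4Q/(πD²) = 1.439 m/s; V²/2g = 0.1056 m
Re = 4.09×10^5, ε/D = 0.00104 → f = 0.02067 (Swamee-Jain)
Major: h_f = f(L/D)·V²/2g = 0.02067·9174·0.1056 = 20.03 m
Minor: ΣK = 2.10; h_m = ΣK·V²/2g = 0.2217 m
Total H_L = 20.03 + 0.2217 = 20.25 m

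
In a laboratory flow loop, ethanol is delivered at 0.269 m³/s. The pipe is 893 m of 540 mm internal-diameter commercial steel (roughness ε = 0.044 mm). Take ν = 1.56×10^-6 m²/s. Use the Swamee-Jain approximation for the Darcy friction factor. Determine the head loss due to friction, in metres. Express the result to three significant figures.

V = 4Q/(πD²) = 4·0.269/(π·0.540²) = 1.175 m/s
Re = VD/ν = 1.175·0.540/1.56×10^-6 = 4.07×10^5 → turbulent
ε/D = 0.044/540 = 8.15×10^-5
Swamee-Jain: f = 0.01463
h_f = f(L/D)V²/(2g) = 0.01463·(893/0.540)·1.175²/(2·9.81) = 1.701 m

h_f ≈ 1.70 m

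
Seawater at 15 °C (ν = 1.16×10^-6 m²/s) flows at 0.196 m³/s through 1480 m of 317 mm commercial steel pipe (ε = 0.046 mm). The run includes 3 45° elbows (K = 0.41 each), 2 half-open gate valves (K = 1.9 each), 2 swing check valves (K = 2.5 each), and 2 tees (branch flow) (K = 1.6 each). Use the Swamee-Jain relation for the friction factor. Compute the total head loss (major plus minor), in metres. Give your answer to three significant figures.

V = 4Q/(πD²) = 2.483 m/s; V²/2g = 0.3143 m
Re = 6.79×10^5, ε/D = 1.45×10^-4 → f = 0.01455 (Swamee-Jain)
Major: h_f = f(L/D)·V²/2g = 0.01455·4669·0.3143 = 21.35 m
Minor: ΣK = 13.2; h_m = ΣK·V²/2g = 4.159 m
Total H_L = 21.35 + 4.159 = 25.51 m

H_L ≈ 25.5 m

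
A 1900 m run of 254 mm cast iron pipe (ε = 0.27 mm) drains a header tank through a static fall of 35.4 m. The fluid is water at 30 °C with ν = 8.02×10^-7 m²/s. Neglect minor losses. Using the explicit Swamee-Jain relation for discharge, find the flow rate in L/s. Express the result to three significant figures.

Swamee-Jain (Type II): Q = -0.965·√(gD⁵h_f/L)·ln[ε/(3.7D) + √(3.17ν²L/(gD³h_f))]
√(gD⁵h_f/L) = √(9.81·0.254⁵·35.4/1900) = 0.01390
ε/(3.7D) = 2.87×10^-4; √(3.17ν²L/(gD³h_f)) = 2.61×10^-5
Q = -0.965·0.01390·ln(3.134×10^-4) = 0.1082 m³/s
Check: V = 2.14 m/s, Re = 6.76×10^5, f = 0.02046, h_f = 35.6 m ≈ 35.4 m ✓

Q ≈ 108 L/s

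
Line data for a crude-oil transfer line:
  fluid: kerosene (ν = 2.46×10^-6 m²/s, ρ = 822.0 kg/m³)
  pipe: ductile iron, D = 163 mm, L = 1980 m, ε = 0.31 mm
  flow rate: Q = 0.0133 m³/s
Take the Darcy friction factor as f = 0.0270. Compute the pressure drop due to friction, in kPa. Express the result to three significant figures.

V = 4Q/(πD²) = 4·0.0133/(π·0.163²) = 0.6374 m/s
h_f = f(L/D)V²/(2g) = 0.02700·(1980/0.163)·0.6374²/(2·9.81) = 6.791 m
Δp = ρg·h_f = 822.0·9.81·6.791 = 54.76 kPa

Δp ≈ 54.8 kPa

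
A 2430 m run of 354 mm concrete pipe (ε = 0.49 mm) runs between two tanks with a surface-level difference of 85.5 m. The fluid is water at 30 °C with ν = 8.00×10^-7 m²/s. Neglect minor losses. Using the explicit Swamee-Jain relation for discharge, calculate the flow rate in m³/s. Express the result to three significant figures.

Swamee-Jain (Type II): Q = -0.965·√(gD⁵h_f/L)·ln[ε/(3.7D) + √(3.17ν²L/(gD³h_f))]
√(gD⁵h_f/L) = √(9.81·0.354⁵·85.5/2430) = 0.04380
ε/(3.7D) = 3.74×10^-4; √(3.17ν²L/(gD³h_f)) = 1.15×10^-5
Q = -0.965·0.04380·ln(3.856×10^-4) = 0.3323 m³/s
Check: V = 3.38 m/s, Re = 1.49×10^6, f = 0.02151, h_f = 85.8 m ≈ 85.5 m ✓

Q ≈ 0.332 m³/s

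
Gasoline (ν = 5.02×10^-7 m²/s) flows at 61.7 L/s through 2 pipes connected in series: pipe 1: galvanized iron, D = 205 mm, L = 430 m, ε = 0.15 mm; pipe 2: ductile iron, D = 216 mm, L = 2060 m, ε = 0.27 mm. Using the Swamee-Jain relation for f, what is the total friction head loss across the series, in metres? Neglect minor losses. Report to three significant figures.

H ≈ 36.3 m

Pipe 1: V = 1.869 m/s, Re = 7.63×10^5, ε/D = 7.32×10^-4, f = 0.01883, h_1 = f(L/D)V²/2g = 7.033 m
Pipe 2: V = 1.684 m/s, Re = 7.24×10^5, ε/D = 0.00125, f = 0.02120, h_2 = f(L/D)V²/2g = 29.22 m
Series → Q common, losses add: H = Σh = 36.25 m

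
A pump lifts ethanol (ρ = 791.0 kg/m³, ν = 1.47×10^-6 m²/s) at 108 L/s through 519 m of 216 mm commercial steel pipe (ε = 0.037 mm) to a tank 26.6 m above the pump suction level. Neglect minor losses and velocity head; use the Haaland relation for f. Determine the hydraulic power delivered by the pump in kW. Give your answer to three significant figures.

P_hyd ≈ 35.9 kW

V = 4Q/(πD²) = 2.947 m/s; Re = 4.33×10^5; ε/D = 1.71×10^-4; f = 0.01522
h_f = f(L/D)V²/2g = 16.19 m
Total head H = z + h_f = 26.6 + 16.19 = 42.79 m
P_hyd = ρgQH = 791.0·9.81·0.108·42.79 = 35.86 kW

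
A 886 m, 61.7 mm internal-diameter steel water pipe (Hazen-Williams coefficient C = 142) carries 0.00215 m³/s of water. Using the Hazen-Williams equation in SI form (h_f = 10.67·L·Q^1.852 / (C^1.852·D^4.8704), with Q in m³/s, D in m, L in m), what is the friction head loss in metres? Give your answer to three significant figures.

h_f = 10.67·886·0.00215^1.852 / (142^1.852·0.0617^4.8704) = 8.730 m

h_f ≈ 8.73 m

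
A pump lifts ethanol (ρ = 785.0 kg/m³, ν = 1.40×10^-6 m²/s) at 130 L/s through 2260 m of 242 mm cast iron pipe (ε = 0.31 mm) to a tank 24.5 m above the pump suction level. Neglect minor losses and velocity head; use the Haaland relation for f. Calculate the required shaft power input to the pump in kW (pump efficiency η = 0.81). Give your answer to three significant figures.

P_shaft ≈ 131 kW

V = 4Q/(πD²) = 2.826 m/s; Re = 4.89×10^5; ε/D = 0.00128; f = 0.02137
h_f = f(L/D)V²/2g = 81.24 m
Total head H = z + h_f = 24.5 + 81.24 = 105.7 m
P_hyd = ρgQH = 785.0·9.81·0.130·105.7 = 105.9 kW
P_shaft = P_hyd/η = 105.9/0.81 = 130.7 kW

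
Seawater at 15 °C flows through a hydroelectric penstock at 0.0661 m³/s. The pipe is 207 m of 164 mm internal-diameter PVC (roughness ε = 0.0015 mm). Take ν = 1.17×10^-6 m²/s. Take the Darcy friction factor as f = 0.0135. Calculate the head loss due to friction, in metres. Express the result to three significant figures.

h_f ≈ 8.50 m

V = 4Q/(πD²) = 4·0.0661/(π·0.164²) = 3.129 m/s
h_f = f(L/D)V²/(2g) = 0.01350·(207/0.164)·3.129²/(2·9.81) = 8.504 m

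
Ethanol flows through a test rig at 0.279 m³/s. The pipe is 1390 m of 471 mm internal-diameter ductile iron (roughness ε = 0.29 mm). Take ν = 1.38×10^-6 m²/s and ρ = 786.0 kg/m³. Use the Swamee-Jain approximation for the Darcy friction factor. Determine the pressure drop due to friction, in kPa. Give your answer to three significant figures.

Δp ≈ 54.7 kPa

V = 4Q/(πD²) = 4·0.279/(π·0.471²) = 1.601 m/s
Re = VD/ν = 1.601·0.471/1.38×10^-6 = 5.47×10^5 → turbulent
ε/D = 0.29/471 = 6.16×10^-4
Swamee-Jain: f = 0.01839
h_f = f(L/D)V²/(2g) = 0.01839·(1390/0.471)·1.601²/(2·9.81) = 7.095 m
Δp = ρg·h_f = 786.0·9.81·7.095 = 54.70 kPa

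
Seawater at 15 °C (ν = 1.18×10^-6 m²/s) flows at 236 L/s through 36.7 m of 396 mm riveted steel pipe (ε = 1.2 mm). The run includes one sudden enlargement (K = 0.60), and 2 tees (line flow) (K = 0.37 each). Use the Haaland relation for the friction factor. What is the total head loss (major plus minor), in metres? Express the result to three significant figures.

V = 4Q/(πD²) = 1.916 m/s; V²/2g = 0.1871 m
Re = 6.43×10^5, ε/D = 0.00303 → f = 0.02648 (Haaland)
Major: h_f = f(L/D)·V²/2g = 0.02648·92.68·0.1871 = 0.4593 m
Minor: ΣK = 1.34; h_m = ΣK·V²/2g = 0.2508 m
Total H_L = 0.4593 + 0.2508 = 0.7100 m

H_L ≈ 0.710 m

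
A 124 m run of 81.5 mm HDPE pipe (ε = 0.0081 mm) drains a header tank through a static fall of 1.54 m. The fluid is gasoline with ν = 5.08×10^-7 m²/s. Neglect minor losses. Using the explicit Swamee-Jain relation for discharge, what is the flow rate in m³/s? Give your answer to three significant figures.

Swamee-Jain (Type II): Q = -0.965·√(gD⁵h_f/L)·ln[ε/(3.7D) + √(3.17ν²L/(gD³h_f))]
√(gD⁵h_f/L) = √(9.81·0.0815⁵·1.54/124) = 6.619×10^-4
ε/(3.7D) = 2.69×10^-5; √(3.17ν²L/(gD³h_f)) = 1.11×10^-4
Q = -0.965·6.619×10^-4·ln(1.382×10^-4) = 0.005676 m³/s
Check: V = 1.09 m/s, Re = 1.75×10^5, f = 0.01675, h_f = 1.54 m ≈ 1.54 m ✓

Q ≈ 0.00568 m³/s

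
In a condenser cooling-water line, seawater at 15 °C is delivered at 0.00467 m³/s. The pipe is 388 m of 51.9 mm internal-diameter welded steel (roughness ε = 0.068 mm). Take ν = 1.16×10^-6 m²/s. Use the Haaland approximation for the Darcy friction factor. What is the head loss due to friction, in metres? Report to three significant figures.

V = 4Q/(πD²) = 4·0.00467/(π·0.0519²) = 2.207 m/s
Re = VD/ν = 2.207·0.0519/1.16×10^-6 = 9.88×10^4 → turbulent
ε/D = 0.068/51.9 = 0.00131
Haaland: f = 0.02301
h_f = f(L/D)V²/(2g) = 0.02301·(388/0.0519)·2.207²/(2·9.81) = 42.73 m

h_f ≈ 42.7 m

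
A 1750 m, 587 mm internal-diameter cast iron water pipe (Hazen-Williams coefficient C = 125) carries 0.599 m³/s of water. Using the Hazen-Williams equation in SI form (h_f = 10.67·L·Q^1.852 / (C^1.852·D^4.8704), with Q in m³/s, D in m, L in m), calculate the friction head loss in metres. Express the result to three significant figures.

h_f = 10.67·1750·0.599^1.852 / (125^1.852·0.587^4.8704) = 12.66 m

h_f ≈ 12.7 m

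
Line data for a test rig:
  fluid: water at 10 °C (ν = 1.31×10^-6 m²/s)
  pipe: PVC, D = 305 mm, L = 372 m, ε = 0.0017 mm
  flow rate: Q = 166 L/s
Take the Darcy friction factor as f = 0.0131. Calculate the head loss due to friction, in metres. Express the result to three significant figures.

h_f ≈ 4.20 m

V = 4Q/(πD²) = 4·0.166/(π·0.305²) = 2.272 m/s
h_f = f(L/D)V²/(2g) = 0.01310·(372/0.305)·2.272²/(2·9.81) = 4.204 m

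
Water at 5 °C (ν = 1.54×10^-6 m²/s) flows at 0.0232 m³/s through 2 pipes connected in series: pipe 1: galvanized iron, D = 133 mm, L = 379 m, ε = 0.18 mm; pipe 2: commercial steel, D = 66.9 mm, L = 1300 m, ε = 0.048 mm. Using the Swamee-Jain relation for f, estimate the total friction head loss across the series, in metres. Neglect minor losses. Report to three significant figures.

H ≈ 852 m

Pipe 1: V = 1.670 m/s, Re = 1.44×10^5, ε/D = 0.00135, f = 0.02290, h_1 = f(L/D)V²/2g = 9.274 m
Pipe 2: V = 6.600 m/s, Re = 2.87×10^5, ε/D = 7.17×10^-4, f = 0.01953, h_2 = f(L/D)V²/2g = 842.5 m
Series → Q common, losses add: H = Σh = 851.8 m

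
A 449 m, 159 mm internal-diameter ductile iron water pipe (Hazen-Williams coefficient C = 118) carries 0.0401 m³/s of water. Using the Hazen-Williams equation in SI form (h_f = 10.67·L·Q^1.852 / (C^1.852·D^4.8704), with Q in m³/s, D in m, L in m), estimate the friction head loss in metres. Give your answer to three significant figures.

h_f ≈ 14.0 m

h_f = 10.67·449·0.0401^1.852 / (118^1.852·0.159^4.8704) = 13.99 m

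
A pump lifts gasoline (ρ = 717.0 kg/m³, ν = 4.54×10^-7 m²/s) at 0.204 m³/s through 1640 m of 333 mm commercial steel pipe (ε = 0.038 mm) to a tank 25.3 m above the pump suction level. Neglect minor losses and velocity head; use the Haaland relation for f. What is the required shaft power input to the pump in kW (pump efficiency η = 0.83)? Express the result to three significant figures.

P_shaft ≈ 74.9 kW

V = 4Q/(πD²) = 2.342 m/s; Re = 1.72×10^6; ε/D = 1.14×10^-4; f = 0.01308
h_f = f(L/D)V²/2g = 18.01 m
Total head H = z + h_f = 25.3 + 18.01 = 43.31 m
P_hyd = ρgQH = 717.0·9.81·0.204·43.31 = 62.14 kW
P_shaft = P_hyd/η = 62.14/0.83 = 74.87 kW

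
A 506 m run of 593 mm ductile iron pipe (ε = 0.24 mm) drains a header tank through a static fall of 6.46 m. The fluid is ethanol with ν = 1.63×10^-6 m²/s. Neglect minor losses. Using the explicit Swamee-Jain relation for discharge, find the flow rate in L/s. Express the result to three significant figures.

Q ≈ 829 L/s

Swamee-Jain (Type II): Q = -0.965·√(gD⁵h_f/L)·ln[ε/(3.7D) + √(3.17ν²L/(gD³h_f))]
√(gD⁵h_f/L) = √(9.81·0.593⁵·6.46/506) = 0.09583
ε/(3.7D) = 1.09×10^-4; √(3.17ν²L/(gD³h_f)) = 1.80×10^-5
Q = -0.965·0.09583·ln(1.273×10^-4) = 0.8294 m³/s
Check: V = 3.00 m/s, Re = 1.09×10^6, f = 0.01657, h_f = 6.50 m ≈ 6.46 m ✓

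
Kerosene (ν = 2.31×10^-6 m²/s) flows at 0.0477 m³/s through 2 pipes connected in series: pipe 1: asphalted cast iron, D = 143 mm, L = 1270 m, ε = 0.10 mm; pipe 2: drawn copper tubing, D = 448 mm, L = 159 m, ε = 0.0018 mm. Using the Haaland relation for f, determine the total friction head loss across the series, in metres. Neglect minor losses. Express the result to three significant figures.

H ≈ 78.9 m

Pipe 1: V = 2.970 m/s, Re = 1.84×10^5, ε/D = 6.99×10^-4, f = 0.01974, h_1 = f(L/D)V²/2g = 78.82 m
Pipe 2: V = 0.3026 m/s, Re = 5.87×10^4, ε/D = 4.02×10^-6, f = 0.02000, h_2 = f(L/D)V²/2g = 0.03312 m
Series → Q common, losses add: H = Σh = 78.85 m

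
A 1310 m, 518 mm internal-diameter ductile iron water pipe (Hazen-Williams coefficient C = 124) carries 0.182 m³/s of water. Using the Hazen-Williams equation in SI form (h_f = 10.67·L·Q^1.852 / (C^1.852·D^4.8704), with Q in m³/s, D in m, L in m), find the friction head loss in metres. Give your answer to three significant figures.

h_f ≈ 1.95 m

h_f = 10.67·1310·0.182^1.852 / (124^1.852·0.518^4.8704) = 1.947 m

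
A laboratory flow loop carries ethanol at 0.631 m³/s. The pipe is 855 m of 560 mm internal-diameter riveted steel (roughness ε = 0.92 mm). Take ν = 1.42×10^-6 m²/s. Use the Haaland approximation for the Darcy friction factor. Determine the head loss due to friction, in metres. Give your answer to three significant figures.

h_f ≈ 11.5 m

V = 4Q/(πD²) = 4·0.631/(π·0.560²) = 2.562 m/s
Re = VD/ν = 2.562·0.560/1.42×10^-6 = 1.01×10^6 → turbulent
ε/D = 0.92/560 = 0.00164
Haaland: f = 0.02247
h_f = f(L/D)V²/(2g) = 0.02247·(855/0.560)·2.562²/(2·9.81) = 11.48 m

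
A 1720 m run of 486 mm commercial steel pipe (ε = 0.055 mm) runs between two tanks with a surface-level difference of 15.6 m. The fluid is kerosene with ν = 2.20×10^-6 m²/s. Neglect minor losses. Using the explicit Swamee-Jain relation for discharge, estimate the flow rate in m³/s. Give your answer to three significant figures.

Swamee-Jain (Type II): Q = -0.965·√(gD⁵h_f/L)·ln[ε/(3.7D) + √(3.17ν²L/(gD³h_f))]
√(gD⁵h_f/L) = √(9.81·0.486⁵·15.6/1720) = 0.04912
ε/(3.7D) = 3.06×10^-5; √(3.17ν²L/(gD³h_f)) = 3.88×10^-5
Q = -0.965·0.04912·ln(6.934×10^-5) = 0.4539 m³/s
Check: V = 2.45 m/s, Re = 5.41×10^5, f = 0.01450, h_f = 15.7 m ≈ 15.6 m ✓

Q ≈ 0.454 m³/s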